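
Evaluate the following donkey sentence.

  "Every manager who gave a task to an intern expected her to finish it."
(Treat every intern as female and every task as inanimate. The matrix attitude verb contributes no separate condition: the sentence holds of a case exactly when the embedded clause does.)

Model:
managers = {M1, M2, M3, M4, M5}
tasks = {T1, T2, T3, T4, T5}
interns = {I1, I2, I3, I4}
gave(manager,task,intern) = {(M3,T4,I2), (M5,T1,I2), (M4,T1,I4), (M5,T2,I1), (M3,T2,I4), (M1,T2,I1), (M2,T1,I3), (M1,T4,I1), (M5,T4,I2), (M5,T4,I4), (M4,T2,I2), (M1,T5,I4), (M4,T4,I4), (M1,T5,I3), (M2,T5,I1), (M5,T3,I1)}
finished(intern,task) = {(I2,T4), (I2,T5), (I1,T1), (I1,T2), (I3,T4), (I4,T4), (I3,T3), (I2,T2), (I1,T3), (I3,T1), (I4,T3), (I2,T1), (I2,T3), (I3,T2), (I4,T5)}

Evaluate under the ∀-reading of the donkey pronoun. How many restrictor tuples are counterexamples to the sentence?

5

"her" takes "an intern" as antecedent and "it" takes "a task"; both are donkey pronouns co-varying with the restrictor.
Strong reading: for every (m,t,i) with gave(m,t,i), finished(i,t).
Restrictor triples: (M1,T2,I1)→finished(I1,T2) ✓  (M1,T4,I1)→finished(I1,T4) ✗  (M1,T5,I3)→finished(I3,T5) ✗  (M1,T5,I4)→finished(I4,T5) ✓  (M2,T1,I3)→finished(I3,T1) ✓  (M2,T5,I1)→finished(I1,T5) ✗  (M3,T2,I4)→finished(I4,T2) ✗  (M3,T4,I2)→finished(I2,T4) ✓  (M4,T1,I4)→finished(I4,T1) ✗  (M4,T2,I2)→finished(I2,T2) ✓  (M4,T4,I4)→finished(I4,T4) ✓  (M5,T1,I2)→finished(I2,T1) ✓  (M5,T2,I1)→finished(I1,T2) ✓  (M5,T3,I1)→finished(I1,T3) ✓  (M5,T4,I2)→finished(I2,T4) ✓  (M5,T4,I4)→finished(I4,T4) ✓
Counterexamples (restrictor triples failing the scope): 5.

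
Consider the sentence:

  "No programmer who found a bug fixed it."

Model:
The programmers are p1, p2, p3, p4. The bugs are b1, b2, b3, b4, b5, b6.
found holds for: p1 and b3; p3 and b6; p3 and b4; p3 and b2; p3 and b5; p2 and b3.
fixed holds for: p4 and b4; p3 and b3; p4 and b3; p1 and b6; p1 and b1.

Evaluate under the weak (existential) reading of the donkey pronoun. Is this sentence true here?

True

"it" takes "a bug" as antecedent — a donkey pronoun bound across the clause boundary.
Truth condition: for no (p,b) with found(p,b) does fixed(p,b) hold.
Restrictor pairs — does the scope hold? (p1,b3):fails  (p2,b3):fails  (p3,b2):fails  (p3,b4):fails  (p3,b5):fails  (p3,b6):fails
Scope holds for no restrictor pair, so the sentence is true.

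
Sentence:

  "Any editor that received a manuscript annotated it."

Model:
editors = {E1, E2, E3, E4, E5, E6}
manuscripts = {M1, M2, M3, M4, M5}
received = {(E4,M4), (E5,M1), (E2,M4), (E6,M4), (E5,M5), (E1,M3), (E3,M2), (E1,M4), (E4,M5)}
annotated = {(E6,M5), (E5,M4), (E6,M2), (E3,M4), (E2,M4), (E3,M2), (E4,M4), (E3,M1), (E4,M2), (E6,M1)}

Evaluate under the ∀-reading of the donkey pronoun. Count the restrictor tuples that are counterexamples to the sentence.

"it" takes "a manuscript" as antecedent — a donkey pronoun bound across the clause boundary.
Strong reading: for every (e,m) with received(e,m), annotated(e,m).
Restrictor pairs: (E1,M3) ✗  (E1,M4) ✗  (E2,M4) ✓  (E3,M2) ✓  (E4,M4) ✓  (E4,M5) ✗  (E5,M1) ✗  (E5,M5) ✗  (E6,M4) ✗
Counterexamples (restrictor pairs failing the scope): 6.

6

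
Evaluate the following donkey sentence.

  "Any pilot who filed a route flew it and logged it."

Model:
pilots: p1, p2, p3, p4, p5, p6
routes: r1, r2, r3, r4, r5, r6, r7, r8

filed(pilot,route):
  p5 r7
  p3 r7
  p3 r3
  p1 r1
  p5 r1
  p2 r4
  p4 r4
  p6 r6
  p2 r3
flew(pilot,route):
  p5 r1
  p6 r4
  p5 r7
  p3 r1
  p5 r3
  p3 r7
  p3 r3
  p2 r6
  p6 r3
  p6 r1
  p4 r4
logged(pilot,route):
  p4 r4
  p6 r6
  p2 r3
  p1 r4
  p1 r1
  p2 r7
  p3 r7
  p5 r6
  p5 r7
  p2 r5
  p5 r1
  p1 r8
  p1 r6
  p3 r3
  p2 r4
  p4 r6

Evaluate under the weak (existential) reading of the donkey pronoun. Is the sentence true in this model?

"it" takes "a route" as antecedent — a donkey pronoun bound across the clause boundary.
Weak reading: every pilot p with some filed-route has at least one filed-route r such that flew(p,r) ∧ logged(p,r).
Per pilot: p1:✗  p2:✗  p3:✓  p4:✓  p5:✓  p6:✗
p1 has no witness among its filed-routes.

False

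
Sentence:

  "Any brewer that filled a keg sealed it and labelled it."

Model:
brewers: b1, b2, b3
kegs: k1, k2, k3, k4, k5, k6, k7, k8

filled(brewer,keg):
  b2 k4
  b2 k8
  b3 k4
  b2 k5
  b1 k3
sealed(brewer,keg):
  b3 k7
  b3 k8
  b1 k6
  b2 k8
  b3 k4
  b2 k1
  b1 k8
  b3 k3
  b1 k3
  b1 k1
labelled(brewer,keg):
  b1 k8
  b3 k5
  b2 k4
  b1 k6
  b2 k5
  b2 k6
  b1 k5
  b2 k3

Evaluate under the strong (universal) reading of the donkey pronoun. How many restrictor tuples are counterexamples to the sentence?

5

"it" takes "a keg" as antecedent — a donkey pronoun bound across the clause boundary.
Strong reading: for every (b,k) with filled(b,k), sealed(b,k) ∧ labelled(b,k).
Restrictor pairs: (b1,k3) ✗  (b2,k4) ✗  (b2,k5) ✗  (b2,k8) ✗  (b3,k4) ✗
Counterexamples (restrictor pairs failing the scope): 5.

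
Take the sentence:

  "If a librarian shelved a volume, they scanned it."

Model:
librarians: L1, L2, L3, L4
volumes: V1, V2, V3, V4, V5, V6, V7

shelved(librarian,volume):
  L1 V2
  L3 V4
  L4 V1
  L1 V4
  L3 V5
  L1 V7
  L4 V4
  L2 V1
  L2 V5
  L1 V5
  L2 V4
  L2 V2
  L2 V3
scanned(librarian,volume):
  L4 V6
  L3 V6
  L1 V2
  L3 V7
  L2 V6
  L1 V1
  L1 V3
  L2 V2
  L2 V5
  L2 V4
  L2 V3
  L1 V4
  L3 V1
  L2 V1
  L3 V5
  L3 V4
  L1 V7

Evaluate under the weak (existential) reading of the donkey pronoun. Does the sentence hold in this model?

False

"it" takes "a volume" as antecedent — a donkey pronoun bound across the clause boundary.
Weak reading: every librarian l with some shelved-volume has at least one shelved-volume v such that scanned(l,v).
Per librarian: L1:✓  L2:✓  L3:✓  L4:✗
L4 has no witness among its shelved-volumes.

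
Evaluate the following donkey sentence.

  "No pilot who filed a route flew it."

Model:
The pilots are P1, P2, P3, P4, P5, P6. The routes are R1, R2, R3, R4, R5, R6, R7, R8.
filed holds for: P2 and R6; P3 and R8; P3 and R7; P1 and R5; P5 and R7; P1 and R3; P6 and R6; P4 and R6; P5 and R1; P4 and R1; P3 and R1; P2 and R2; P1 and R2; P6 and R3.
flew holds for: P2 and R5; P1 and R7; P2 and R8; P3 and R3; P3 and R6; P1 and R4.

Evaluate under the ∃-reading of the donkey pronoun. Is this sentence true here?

"it" takes "a route" as antecedent — a donkey pronoun bound across the clause boundary.
Truth condition: for no (p,r) with filed(p,r) does flew(p,r) hold.
Restrictor pairs — does the scope hold? (P1,R2):fails  (P1,R3):fails  (P1,R5):fails  (P2,R2):fails  (P2,R6):fails  (P3,R1):fails  (P3,R7):fails  (P3,R8):fails  (P4,R1):fails  (P4,R6):fails  (P5,R1):fails  (P5,R7):fails  (P6,R3):fails  (P6,R6):fails
Scope holds for no restrictor pair, so the sentence is true.

True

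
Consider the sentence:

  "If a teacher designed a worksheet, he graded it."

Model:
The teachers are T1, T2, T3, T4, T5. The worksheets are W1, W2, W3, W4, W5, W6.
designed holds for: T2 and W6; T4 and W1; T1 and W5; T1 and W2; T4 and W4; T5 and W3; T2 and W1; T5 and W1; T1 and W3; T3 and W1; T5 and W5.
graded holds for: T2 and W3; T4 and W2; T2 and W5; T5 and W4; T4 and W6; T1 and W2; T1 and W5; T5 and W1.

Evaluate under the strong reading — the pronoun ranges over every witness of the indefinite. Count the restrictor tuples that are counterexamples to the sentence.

8

"it" takes "a worksheet" as antecedent — a donkey pronoun bound across the clause boundary.
Strong reading: for every (t,w) with designed(t,w), graded(t,w).
Restrictor pairs: (T1,W2) ✓  (T1,W3) ✗  (T1,W5) ✓  (T2,W1) ✗  (T2,W6) ✗  (T3,W1) ✗  (T4,W1) ✗  (T4,W4) ✗  (T5,W1) ✓  (T5,W3) ✗  (T5,W5) ✗
Counterexamples (restrictor pairs failing the scope): 8.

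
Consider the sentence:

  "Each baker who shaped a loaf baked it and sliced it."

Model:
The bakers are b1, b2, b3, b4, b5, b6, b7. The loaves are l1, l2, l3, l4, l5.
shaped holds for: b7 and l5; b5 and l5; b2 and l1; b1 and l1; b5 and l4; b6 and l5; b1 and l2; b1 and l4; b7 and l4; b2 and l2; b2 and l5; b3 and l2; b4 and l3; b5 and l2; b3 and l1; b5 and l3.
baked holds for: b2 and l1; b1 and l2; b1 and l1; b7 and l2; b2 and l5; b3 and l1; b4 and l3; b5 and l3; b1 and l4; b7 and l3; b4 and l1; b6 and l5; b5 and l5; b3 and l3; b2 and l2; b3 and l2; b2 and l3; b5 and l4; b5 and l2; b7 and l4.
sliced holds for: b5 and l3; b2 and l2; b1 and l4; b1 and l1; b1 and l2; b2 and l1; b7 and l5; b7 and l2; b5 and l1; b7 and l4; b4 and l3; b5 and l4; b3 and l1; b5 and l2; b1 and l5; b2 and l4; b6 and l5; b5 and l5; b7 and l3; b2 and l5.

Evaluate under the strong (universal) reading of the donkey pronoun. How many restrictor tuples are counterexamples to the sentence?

2

"it" takes "a loaf" as antecedent — a donkey pronoun bound across the clause boundary.
Strong reading: for every (b,l) with shaped(b,l), baked(b,l) ∧ sliced(b,l).
Restrictor pairs: (b1,l1) ✓  (b1,l2) ✓  (b1,l4) ✓  (b2,l1) ✓  (b2,l2) ✓  (b2,l5) ✓  (b3,l1) ✓  (b3,l2) ✗  (b4,l3) ✓  (b5,l2) ✓  (b5,l3) ✓  (b5,l4) ✓  (b5,l5) ✓  (b6,l5) ✓  (b7,l4) ✓  (b7,l5) ✗
Counterexamples (restrictor pairs failing the scope): 2.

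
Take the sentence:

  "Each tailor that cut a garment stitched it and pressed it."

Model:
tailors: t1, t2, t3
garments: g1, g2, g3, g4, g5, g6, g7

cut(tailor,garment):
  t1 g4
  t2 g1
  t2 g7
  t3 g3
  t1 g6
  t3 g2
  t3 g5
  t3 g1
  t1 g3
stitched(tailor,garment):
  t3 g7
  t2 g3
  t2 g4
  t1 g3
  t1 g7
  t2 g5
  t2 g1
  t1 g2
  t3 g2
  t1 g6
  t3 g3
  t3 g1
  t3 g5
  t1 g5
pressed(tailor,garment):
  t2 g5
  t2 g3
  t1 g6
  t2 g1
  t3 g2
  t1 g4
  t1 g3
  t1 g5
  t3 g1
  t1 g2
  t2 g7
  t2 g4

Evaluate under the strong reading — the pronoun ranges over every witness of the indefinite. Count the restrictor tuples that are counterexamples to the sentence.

"it" takes "a garment" as antecedent — a donkey pronoun bound across the clause boundary.
Strong reading: for every (t,g) with cut(t,g), stitched(t,g) ∧ pressed(t,g).
Restrictor pairs: (t1,g3) ✓  (t1,g4) ✗  (t1,g6) ✓  (t2,g1) ✓  (t2,g7) ✗  (t3,g1) ✓  (t3,g2) ✓  (t3,g3) ✗  (t3,g5) ✗
Counterexamples (restrictor pairs failing the scope): 4.

4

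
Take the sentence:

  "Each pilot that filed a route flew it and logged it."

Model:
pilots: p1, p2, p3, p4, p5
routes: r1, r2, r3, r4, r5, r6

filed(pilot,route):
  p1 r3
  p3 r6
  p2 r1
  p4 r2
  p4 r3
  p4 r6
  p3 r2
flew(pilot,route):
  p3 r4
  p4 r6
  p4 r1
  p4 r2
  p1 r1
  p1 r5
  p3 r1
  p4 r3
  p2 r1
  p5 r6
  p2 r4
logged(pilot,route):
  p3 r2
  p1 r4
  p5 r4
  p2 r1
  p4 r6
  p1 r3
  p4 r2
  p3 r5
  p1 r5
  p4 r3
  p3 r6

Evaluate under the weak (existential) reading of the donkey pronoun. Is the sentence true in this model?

False

"it" takes "a route" as antecedent — a donkey pronoun bound across the clause boundary.
Weak reading: every pilot p with some filed-route has at least one filed-route r such that flew(p,r) ∧ logged(p,r).
Per pilot: p1:✗  p2:✓  p3:✗  p4:✓
p1 has no witness among its filed-routes.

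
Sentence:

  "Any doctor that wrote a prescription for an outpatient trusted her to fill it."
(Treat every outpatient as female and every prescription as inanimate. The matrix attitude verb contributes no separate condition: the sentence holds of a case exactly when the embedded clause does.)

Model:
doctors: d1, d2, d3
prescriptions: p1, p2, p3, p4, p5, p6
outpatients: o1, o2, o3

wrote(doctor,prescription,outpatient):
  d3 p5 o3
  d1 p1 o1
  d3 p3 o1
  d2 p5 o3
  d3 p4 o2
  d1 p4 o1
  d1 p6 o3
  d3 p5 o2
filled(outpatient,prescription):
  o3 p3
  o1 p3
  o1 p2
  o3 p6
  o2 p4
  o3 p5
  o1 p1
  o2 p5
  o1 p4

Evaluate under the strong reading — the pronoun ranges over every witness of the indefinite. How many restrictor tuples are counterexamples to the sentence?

"her" takes "an outpatient" as antecedent and "it" takes "a prescription"; both are donkey pronouns co-varying with the restrictor.
Strong reading: for every (d,p,o) with wrote(d,p,o), filled(o,p).
Restrictor triples: (d1,p1,o1)→filled(o1,p1) ✓  (d1,p4,o1)→filled(o1,p4) ✓  (d1,p6,o3)→filled(o3,p6) ✓  (d2,p5,o3)→filled(o3,p5) ✓  (d3,p3,o1)→filled(o1,p3) ✓  (d3,p4,o2)→filled(o2,p4) ✓  (d3,p5,o2)→filled(o2,p5) ✓  (d3,p5,o3)→filled(o3,p5) ✓
Counterexamples (restrictor triples failing the scope): 0.

0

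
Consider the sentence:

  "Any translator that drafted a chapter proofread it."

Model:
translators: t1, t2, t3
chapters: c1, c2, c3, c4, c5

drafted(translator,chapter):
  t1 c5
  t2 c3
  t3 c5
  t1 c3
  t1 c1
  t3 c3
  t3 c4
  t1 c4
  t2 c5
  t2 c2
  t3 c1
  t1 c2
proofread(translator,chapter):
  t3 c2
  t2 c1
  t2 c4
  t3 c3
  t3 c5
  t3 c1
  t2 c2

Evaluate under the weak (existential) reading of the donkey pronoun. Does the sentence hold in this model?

"it" takes "a chapter" as antecedent — a donkey pronoun bound across the clause boundary.
Weak reading: every translator t with some drafted-chapter has at least one drafted-chapter c such that proofread(t,c).
Per translator: t1:✗  t2:✓  t3:✓
t1 has no witness among its drafted-chapters.

False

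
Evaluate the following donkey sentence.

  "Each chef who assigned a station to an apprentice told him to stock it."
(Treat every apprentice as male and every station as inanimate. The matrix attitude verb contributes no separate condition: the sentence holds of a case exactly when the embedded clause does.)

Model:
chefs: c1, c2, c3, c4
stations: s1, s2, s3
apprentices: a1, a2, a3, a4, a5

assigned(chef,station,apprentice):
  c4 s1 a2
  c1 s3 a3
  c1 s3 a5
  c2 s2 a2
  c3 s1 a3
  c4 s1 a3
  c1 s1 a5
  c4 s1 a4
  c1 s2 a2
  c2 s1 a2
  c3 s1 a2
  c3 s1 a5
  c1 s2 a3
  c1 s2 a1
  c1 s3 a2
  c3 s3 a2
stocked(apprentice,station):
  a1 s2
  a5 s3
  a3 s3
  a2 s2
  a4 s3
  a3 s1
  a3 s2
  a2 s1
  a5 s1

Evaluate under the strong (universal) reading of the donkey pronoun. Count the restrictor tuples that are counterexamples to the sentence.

3

"him" takes "an apprentice" as antecedent and "it" takes "a station"; both are donkey pronouns co-varying with the restrictor.
Strong reading: for every (c,s,a) with assigned(c,s,a), stocked(a,s).
Restrictor triples: (c1,s1,a5)→stocked(a5,s1) ✓  (c1,s2,a1)→stocked(a1,s2) ✓  (c1,s2,a2)→stocked(a2,s2) ✓  (c1,s2,a3)→stocked(a3,s2) ✓  (c1,s3,a2)→stocked(a2,s3) ✗  (c1,s3,a3)→stocked(a3,s3) ✓  (c1,s3,a5)→stocked(a5,s3) ✓  (c2,s1,a2)→stocked(a2,s1) ✓  (c2,s2,a2)→stocked(a2,s2) ✓  (c3,s1,a2)→stocked(a2,s1) ✓  (c3,s1,a3)→stocked(a3,s1) ✓  (c3,s1,a5)→stocked(a5,s1) ✓  (c3,s3,a2)→stocked(a2,s3) ✗  (c4,s1,a2)→stocked(a2,s1) ✓  (c4,s1,a3)→stocked(a3,s1) ✓  (c4,s1,a4)→stocked(a4,s1) ✗
Counterexamples (restrictor triples failing the scope): 3.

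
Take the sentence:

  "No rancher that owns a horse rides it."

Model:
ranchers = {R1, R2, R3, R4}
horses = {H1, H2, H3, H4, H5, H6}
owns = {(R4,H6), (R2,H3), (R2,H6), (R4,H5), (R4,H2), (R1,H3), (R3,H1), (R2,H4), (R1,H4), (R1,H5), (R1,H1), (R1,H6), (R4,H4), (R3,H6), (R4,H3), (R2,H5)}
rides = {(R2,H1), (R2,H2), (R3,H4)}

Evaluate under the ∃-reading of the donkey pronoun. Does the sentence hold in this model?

"it" takes "a horse" as antecedent — a donkey pronoun bound across the clause boundary.
Truth condition: for no (r,h) with owns(r,h) does rides(r,h) hold.
Restrictor pairs — does the scope hold? (R1,H1):fails  (R1,H3):fails  (R1,H4):fails  (R1,H5):fails  (R1,H6):fails  (R2,H3):fails  (R2,H4):fails  (R2,H5):fails  (R2,H6):fails  (R3,H1):fails  (R3,H6):fails  (R4,H2):fails  (R4,H3):fails  (R4,H4):fails  (R4,H5):fails  (R4,H6):fails
Scope holds for no restrictor pair, so the sentence is true.

True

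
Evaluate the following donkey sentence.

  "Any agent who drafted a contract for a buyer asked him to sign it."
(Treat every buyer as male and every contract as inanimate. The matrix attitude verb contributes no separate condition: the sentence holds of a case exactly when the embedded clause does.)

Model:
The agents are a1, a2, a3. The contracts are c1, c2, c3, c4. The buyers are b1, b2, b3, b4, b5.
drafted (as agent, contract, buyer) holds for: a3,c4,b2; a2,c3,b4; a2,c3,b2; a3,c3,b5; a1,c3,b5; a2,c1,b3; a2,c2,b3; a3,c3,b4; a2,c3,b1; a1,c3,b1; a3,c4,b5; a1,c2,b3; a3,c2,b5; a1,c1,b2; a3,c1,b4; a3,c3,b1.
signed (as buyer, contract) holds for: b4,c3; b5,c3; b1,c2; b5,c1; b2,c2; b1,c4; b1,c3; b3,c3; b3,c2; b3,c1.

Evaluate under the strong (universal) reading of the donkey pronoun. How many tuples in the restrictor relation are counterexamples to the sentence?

"him" takes "a buyer" as antecedent and "it" takes "a contract"; both are donkey pronouns co-varying with the restrictor.
Strong reading: for every (a,c,b) with drafted(a,c,b), signed(b,c).
Restrictor triples: (a1,c1,b2)→signed(b2,c1) ✗  (a1,c2,b3)→signed(b3,c2) ✓  (a1,c3,b1)→signed(b1,c3) ✓  (a1,c3,b5)→signed(b5,c3) ✓  (a2,c1,b3)→signed(b3,c1) ✓  (a2,c2,b3)→signed(b3,c2) ✓  (a2,c3,b1)→signed(b1,c3) ✓  (a2,c3,b2)→signed(b2,c3) ✗  (a2,c3,b4)→signed(b4,c3) ✓  (a3,c1,b4)→signed(b4,c1) ✗  (a3,c2,b5)→signed(b5,c2) ✗  (a3,c3,b1)→signed(b1,c3) ✓  (a3,c3,b4)→signed(b4,c3) ✓  (a3,c3,b5)→signed(b5,c3) ✓  (a3,c4,b2)→signed(b2,c4) ✗  (a3,c4,b5)→signed(b5,c4) ✗
Counterexamples (restrictor triples failing the scope): 6.

6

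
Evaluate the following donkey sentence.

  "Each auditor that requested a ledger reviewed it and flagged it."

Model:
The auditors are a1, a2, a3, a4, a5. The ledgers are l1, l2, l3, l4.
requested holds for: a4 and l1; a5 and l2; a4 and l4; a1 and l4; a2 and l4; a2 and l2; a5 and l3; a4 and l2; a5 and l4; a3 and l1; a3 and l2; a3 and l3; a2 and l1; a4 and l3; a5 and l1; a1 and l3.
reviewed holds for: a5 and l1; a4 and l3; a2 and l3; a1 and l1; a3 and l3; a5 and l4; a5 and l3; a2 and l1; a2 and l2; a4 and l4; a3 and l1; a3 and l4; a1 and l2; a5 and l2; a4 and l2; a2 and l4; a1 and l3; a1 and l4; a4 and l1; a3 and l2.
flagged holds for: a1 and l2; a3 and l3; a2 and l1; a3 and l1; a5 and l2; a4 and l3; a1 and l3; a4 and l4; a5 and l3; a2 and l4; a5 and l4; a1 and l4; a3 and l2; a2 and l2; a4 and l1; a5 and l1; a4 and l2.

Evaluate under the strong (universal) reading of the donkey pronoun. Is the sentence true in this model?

"it" takes "a ledger" as antecedent — a donkey pronoun bound across the clause boundary.
Strong reading: for every (a,l) with requested(a,l), reviewed(a,l) ∧ flagged(a,l).
Restrictor pairs: (a1,l3) ✓  (a1,l4) ✓  (a2,l1) ✓  (a2,l2) ✓  (a2,l4) ✓  (a3,l1) ✓  (a3,l2) ✓  (a3,l3) ✓  (a4,l1) ✓  (a4,l2) ✓  (a4,l3) ✓  (a4,l4) ✓  (a5,l1) ✓  (a5,l2) ✓  (a5,l3) ✓  (a5,l4) ✓
Every restrictor pair satisfies the scope.

True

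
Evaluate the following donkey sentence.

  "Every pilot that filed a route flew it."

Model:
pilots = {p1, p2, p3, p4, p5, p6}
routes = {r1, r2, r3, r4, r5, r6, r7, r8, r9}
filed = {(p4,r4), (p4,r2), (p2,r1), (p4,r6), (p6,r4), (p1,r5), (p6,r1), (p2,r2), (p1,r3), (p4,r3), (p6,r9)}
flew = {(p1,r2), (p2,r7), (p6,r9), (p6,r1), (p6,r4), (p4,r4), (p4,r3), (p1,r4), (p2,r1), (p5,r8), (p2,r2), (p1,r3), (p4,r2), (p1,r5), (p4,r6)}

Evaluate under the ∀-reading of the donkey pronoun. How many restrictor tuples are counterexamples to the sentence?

"it" takes "a route" as antecedent — a donkey pronoun bound across the clause boundary.
Strong reading: for every (p,r) with filed(p,r), flew(p,r).
Restrictor pairs: (p1,r3) ✓  (p1,r5) ✓  (p2,r1) ✓  (p2,r2) ✓  (p4,r2) ✓  (p4,r3) ✓  (p4,r4) ✓  (p4,r6) ✓  (p6,r1) ✓  (p6,r4) ✓  (p6,r9) ✓
Counterexamples (restrictor pairs failing the scope): 0.

0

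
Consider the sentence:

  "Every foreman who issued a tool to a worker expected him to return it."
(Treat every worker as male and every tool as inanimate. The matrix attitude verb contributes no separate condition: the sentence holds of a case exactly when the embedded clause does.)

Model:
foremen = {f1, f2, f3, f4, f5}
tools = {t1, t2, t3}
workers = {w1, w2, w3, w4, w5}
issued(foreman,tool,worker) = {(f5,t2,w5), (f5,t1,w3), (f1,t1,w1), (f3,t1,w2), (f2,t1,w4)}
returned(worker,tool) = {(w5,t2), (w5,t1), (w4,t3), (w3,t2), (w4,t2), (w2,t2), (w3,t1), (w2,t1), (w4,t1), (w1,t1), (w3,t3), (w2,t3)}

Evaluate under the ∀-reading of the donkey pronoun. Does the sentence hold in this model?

True

"him" takes "a worker" as antecedent and "it" takes "a tool"; both are donkey pronouns co-varying with the restrictor.
Strong reading: for every (f,t,w) with issued(f,t,w), returned(w,t).
Restrictor triples: (f1,t1,w1)→returned(w1,t1) ✓  (f2,t1,w4)→returned(w4,t1) ✓  (f3,t1,w2)→returned(w2,t1) ✓  (f5,t1,w3)→returned(w3,t1) ✓  (f5,t2,w5)→returned(w5,t2) ✓
Every restrictor triple satisfies the scope.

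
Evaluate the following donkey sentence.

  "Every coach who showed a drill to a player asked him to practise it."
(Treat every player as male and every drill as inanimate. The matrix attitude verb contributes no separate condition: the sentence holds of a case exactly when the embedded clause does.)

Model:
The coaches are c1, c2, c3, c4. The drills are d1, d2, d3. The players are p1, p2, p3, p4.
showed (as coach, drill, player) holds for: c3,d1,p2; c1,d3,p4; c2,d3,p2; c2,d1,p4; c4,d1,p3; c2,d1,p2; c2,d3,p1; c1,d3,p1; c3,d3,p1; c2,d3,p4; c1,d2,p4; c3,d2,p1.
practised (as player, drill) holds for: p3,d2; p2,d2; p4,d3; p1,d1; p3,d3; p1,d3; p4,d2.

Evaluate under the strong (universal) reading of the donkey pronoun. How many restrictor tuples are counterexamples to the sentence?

6

"him" takes "a player" as antecedent and "it" takes "a drill"; both are donkey pronouns co-varying with the restrictor.
Strong reading: for every (c,d,p) with showed(c,d,p), practised(p,d).
Restrictor triples: (c1,d2,p4)→practised(p4,d2) ✓  (c1,d3,p1)→practised(p1,d3) ✓  (c1,d3,p4)→practised(p4,d3) ✓  (c2,d1,p2)→practised(p2,d1) ✗  (c2,d1,p4)→practised(p4,d1) ✗  (c2,d3,p1)→practised(p1,d3) ✓  (c2,d3,p2)→practised(p2,d3) ✗  (c2,d3,p4)→practised(p4,d3) ✓  (c3,d1,p2)→practised(p2,d1) ✗  (c3,d2,p1)→practised(p1,d2) ✗  (c3,d3,p1)→practised(p1,d3) ✓  (c4,d1,p3)→practised(p3,d1) ✗
Counterexamples (restrictor triples failing the scope): 6.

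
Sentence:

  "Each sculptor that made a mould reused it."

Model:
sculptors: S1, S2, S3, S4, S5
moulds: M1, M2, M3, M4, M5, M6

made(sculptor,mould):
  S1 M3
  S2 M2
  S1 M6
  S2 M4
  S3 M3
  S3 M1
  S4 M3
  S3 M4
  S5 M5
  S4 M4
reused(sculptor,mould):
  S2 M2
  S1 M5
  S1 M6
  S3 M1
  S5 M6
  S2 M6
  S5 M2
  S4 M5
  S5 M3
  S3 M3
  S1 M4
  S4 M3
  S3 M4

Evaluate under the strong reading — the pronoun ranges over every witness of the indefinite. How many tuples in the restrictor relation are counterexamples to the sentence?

"it" takes "a mould" as antecedent — a donkey pronoun bound across the clause boundary.
Strong reading: for every (s,m) with made(s,m), reused(s,m).
Restrictor pairs: (S1,M3) ✗  (S1,M6) ✓  (S2,M2) ✓  (S2,M4) ✗  (S3,M1) ✓  (S3,M3) ✓  (S3,M4) ✓  (S4,M3) ✓  (S4,M4) ✗  (S5,M5) ✗
Counterexamples (restrictor pairs failing the scope): 4.

4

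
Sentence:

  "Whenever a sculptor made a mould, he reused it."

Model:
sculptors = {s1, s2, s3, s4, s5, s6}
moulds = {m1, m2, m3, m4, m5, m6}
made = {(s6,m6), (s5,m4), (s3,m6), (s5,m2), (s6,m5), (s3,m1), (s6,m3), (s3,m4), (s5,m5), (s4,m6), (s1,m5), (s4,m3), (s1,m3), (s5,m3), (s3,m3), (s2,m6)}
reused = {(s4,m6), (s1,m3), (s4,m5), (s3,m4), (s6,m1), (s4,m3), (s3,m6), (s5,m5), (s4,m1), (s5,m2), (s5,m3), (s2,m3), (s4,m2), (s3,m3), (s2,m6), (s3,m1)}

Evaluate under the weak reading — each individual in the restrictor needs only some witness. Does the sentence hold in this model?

False

"it" takes "a mould" as antecedent — a donkey pronoun bound across the clause boundary.
Weak reading: every sculptor s with some made-mould has at least one made-mould m such that reused(s,m).
Per sculptor: s1:✓  s2:✓  s3:✓  s4:✓  s5:✓  s6:✗
s6 has no witness among its made-moulds.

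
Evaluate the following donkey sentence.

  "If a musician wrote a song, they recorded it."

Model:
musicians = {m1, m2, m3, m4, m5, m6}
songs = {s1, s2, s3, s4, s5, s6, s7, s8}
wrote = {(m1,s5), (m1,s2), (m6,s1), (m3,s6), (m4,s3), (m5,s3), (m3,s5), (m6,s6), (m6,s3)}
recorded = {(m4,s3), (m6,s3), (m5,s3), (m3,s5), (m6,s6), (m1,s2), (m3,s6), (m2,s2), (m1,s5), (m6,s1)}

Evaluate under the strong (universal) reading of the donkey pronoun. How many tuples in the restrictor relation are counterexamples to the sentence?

0

"it" takes "a song" as antecedent — a donkey pronoun bound across the clause boundary.
Strong reading: for every (m,s) with wrote(m,s), recorded(m,s).
Restrictor pairs: (m1,s2) ✓  (m1,s5) ✓  (m3,s5) ✓  (m3,s6) ✓  (m4,s3) ✓  (m5,s3) ✓  (m6,s1) ✓  (m6,s3) ✓  (m6,s6) ✓
Counterexamples (restrictor pairs failing the scope): 0.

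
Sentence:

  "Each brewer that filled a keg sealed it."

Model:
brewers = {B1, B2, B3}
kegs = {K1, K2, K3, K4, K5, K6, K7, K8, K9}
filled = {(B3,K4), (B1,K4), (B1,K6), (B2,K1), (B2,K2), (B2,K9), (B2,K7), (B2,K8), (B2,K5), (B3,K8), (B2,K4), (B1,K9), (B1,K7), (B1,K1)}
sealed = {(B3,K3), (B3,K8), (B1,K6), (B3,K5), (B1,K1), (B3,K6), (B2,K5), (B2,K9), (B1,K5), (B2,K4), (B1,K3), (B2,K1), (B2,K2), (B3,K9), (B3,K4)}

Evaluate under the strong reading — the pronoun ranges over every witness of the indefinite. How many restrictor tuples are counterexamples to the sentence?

"it" takes "a keg" as antecedent — a donkey pronoun bound across the clause boundary.
Strong reading: for every (b,k) with filled(b,k), sealed(b,k).
Restrictor pairs: (B1,K1) ✓  (B1,K4) ✗  (B1,K6) ✓  (B1,K7) ✗  (B1,K9) ✗  (B2,K1) ✓  (B2,K2) ✓  (B2,K4) ✓  (B2,K5) ✓  (B2,K7) ✗  (B2,K8) ✗  (B2,K9) ✓  (B3,K4) ✓  (B3,K8) ✓
Counterexamples (restrictor pairs failing the scope): 5.

5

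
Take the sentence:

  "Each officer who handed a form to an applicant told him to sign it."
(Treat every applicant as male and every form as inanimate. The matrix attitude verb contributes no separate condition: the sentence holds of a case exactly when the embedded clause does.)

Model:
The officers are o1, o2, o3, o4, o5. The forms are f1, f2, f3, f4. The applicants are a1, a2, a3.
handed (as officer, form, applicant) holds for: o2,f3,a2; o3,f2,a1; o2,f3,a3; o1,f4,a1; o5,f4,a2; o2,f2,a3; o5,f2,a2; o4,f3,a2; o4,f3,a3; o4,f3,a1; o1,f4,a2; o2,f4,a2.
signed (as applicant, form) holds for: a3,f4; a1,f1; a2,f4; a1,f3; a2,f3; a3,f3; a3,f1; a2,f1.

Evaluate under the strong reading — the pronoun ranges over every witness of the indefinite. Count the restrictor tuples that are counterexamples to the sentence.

"him" takes "an applicant" as antecedent and "it" takes "a form"; both are donkey pronouns co-varying with the restrictor.
Strong reading: for every (o,f,a) with handed(o,f,a), signed(a,f).
Restrictor triples: (o1,f4,a1)→signed(a1,f4) ✗  (o1,f4,a2)→signed(a2,f4) ✓  (o2,f2,a3)→signed(a3,f2) ✗  (o2,f3,a2)→signed(a2,f3) ✓  (o2,f3,a3)→signed(a3,f3) ✓  (o2,f4,a2)→signed(a2,f4) ✓  (o3,f2,a1)→signed(a1,f2) ✗  (o4,f3,a1)→signed(a1,f3) ✓  (o4,f3,a2)→signed(a2,f3) ✓  (o4,f3,a3)→signed(a3,f3) ✓  (o5,f2,a2)→signed(a2,f2) ✗  (o5,f4,a2)→signed(a2,f4) ✓
Counterexamples (restrictor triples failing the scope): 4.

4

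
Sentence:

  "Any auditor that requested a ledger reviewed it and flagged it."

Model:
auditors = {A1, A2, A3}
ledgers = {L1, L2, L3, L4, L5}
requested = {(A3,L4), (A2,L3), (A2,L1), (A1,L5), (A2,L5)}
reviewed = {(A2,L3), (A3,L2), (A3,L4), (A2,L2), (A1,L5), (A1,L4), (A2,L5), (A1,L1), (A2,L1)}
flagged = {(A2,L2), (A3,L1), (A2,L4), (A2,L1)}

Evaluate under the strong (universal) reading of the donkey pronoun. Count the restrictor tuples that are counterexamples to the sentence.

"it" takes "a ledger" as antecedent — a donkey pronoun bound across the clause boundary.
Strong reading: for every (a,l) with requested(a,l), reviewed(a,l) ∧ flagged(a,l).
Restrictor pairs: (A1,L5) ✗  (A2,L1) ✓  (A2,L3) ✗  (A2,L5) ✗  (A3,L4) ✗
Counterexamples (restrictor pairs failing the scope): 4.

4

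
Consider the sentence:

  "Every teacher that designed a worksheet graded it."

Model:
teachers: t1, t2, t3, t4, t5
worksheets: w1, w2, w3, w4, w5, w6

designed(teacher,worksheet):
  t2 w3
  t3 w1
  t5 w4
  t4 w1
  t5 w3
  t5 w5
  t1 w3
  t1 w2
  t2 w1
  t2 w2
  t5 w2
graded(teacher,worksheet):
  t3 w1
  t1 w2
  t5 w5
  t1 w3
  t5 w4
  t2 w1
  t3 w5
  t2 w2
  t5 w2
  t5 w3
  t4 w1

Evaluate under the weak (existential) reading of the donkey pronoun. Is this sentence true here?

"it" takes "a worksheet" as antecedent — a donkey pronoun bound across the clause boundary.
Weak reading: every teacher t with some designed-worksheet has at least one designed-worksheet w such that graded(t,w).
Per teacher: t1:✓  t2:✓  t3:✓  t4:✓  t5:✓
Every teacher in the restrictor has a witness.

True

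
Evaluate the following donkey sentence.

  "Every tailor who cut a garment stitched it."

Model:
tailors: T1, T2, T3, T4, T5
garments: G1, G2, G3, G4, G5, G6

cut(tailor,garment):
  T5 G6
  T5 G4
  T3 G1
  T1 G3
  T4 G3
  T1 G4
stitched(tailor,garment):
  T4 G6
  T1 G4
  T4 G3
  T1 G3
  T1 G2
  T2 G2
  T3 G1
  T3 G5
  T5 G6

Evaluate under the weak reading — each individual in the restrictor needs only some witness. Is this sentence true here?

"it" takes "a garment" as antecedent — a donkey pronoun bound across the clause boundary.
Weak reading: every tailor t with some cut-garment has at least one cut-garment g such that stitched(t,g).
Per tailor: T1:✓  T3:✓  T4:✓  T5:✓
Every tailor in the restrictor has a witness.

True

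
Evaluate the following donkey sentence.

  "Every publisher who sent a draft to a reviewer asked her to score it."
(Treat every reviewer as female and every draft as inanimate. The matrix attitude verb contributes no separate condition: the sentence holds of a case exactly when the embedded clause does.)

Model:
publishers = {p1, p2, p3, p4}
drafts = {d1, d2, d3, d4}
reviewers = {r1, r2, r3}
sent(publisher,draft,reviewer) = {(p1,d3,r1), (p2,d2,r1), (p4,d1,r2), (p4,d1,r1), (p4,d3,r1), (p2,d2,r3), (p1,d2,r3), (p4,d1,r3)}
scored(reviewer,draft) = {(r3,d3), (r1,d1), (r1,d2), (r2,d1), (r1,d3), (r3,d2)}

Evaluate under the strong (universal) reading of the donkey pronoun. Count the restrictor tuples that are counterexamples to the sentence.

"her" takes "a reviewer" as antecedent and "it" takes "a draft"; both are donkey pronouns co-varying with the restrictor.
Strong reading: for every (p,d,r) with sent(p,d,r), scored(r,d).
Restrictor triples: (p1,d2,r3)→scored(r3,d2) ✓  (p1,d3,r1)→scored(r1,d3) ✓  (p2,d2,r1)→scored(r1,d2) ✓  (p2,d2,r3)→scored(r3,d2) ✓  (p4,d1,r1)→scored(r1,d1) ✓  (p4,d1,r2)→scored(r2,d1) ✓  (p4,d1,r3)→scored(r3,d1) ✗  (p4,d3,r1)→scored(r1,d3) ✓
Counterexamples (restrictor triples failing the scope): 1.

1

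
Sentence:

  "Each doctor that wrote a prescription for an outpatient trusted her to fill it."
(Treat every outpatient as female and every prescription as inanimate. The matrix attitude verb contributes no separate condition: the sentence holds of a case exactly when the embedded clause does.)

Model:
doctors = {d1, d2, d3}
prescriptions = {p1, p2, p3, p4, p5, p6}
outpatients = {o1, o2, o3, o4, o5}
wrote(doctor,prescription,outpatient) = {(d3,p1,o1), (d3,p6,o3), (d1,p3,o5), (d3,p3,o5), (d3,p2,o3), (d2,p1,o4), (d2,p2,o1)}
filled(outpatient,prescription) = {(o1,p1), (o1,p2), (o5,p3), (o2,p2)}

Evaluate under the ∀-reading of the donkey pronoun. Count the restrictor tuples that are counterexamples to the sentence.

3

"her" takes "an outpatient" as antecedent and "it" takes "a prescription"; both are donkey pronouns co-varying with the restrictor.
Strong reading: for every (d,p,o) with wrote(d,p,o), filled(o,p).
Restrictor triples: (d1,p3,o5)→filled(o5,p3) ✓  (d2,p1,o4)→filled(o4,p1) ✗  (d2,p2,o1)→filled(o1,p2) ✓  (d3,p1,o1)→filled(o1,p1) ✓  (d3,p2,o3)→filled(o3,p2) ✗  (d3,p3,o5)→filled(o5,p3) ✓  (d3,p6,o3)→filled(o3,p6) ✗
Counterexamples (restrictor triples failing the scope): 3.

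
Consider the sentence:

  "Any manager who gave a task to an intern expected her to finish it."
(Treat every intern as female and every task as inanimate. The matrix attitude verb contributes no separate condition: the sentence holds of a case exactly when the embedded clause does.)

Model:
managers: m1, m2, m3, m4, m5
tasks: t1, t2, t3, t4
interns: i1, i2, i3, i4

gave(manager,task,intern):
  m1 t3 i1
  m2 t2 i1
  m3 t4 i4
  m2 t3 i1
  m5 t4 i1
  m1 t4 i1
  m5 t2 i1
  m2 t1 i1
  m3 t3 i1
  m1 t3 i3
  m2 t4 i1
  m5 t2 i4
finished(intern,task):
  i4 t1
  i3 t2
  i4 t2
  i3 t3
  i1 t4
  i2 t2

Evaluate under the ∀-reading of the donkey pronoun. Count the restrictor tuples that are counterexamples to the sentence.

7

"her" takes "an intern" as antecedent and "it" takes "a task"; both are donkey pronouns co-varying with the restrictor.
Strong reading: for every (m,t,i) with gave(m,t,i), finished(i,t).
Restrictor triples: (m1,t3,i1)→finished(i1,t3) ✗  (m1,t3,i3)→finished(i3,t3) ✓  (m1,t4,i1)→finished(i1,t4) ✓  (m2,t1,i1)→finished(i1,t1) ✗  (m2,t2,i1)→finished(i1,t2) ✗  (m2,t3,i1)→finished(i1,t3) ✗  (m2,t4,i1)→finished(i1,t4) ✓  (m3,t3,i1)→finished(i1,t3) ✗  (m3,t4,i4)→finished(i4,t4) ✗  (m5,t2,i1)→finished(i1,t2) ✗  (m5,t2,i4)→finished(i4,t2) ✓  (m5,t4,i1)→finished(i1,t4) ✓
Counterexamples (restrictor triples failing the scope): 7.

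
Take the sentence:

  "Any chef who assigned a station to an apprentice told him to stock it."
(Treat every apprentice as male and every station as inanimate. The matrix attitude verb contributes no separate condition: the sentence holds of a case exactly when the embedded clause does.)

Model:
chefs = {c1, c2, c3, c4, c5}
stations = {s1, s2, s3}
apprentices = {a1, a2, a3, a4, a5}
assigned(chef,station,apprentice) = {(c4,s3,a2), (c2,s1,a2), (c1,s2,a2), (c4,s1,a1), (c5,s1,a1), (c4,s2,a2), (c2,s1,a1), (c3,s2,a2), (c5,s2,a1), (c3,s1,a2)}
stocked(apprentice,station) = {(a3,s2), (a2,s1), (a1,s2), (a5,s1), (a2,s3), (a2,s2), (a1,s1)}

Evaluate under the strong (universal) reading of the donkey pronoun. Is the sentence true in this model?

True

"him" takes "an apprentice" as antecedent and "it" takes "a station"; both are donkey pronouns co-varying with the restrictor.
Strong reading: for every (c,s,a) with assigned(c,s,a), stocked(a,s).
Restrictor triples: (c1,s2,a2)→stocked(a2,s2) ✓  (c2,s1,a1)→stocked(a1,s1) ✓  (c2,s1,a2)→stocked(a2,s1) ✓  (c3,s1,a2)→stocked(a2,s1) ✓  (c3,s2,a2)→stocked(a2,s2) ✓  (c4,s1,a1)→stocked(a1,s1) ✓  (c4,s2,a2)→stocked(a2,s2) ✓  (c4,s3,a2)→stocked(a2,s3) ✓  (c5,s1,a1)→stocked(a1,s1) ✓  (c5,s2,a1)→stocked(a1,s2) ✓
Every restrictor triple satisfies the scope.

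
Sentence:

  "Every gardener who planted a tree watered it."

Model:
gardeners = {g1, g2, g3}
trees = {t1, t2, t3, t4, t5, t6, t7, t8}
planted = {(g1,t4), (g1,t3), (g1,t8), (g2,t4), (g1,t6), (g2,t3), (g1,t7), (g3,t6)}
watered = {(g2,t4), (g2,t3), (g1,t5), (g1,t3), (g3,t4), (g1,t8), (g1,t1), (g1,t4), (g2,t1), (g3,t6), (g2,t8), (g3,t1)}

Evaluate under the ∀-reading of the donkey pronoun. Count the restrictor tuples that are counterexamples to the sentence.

"it" takes "a tree" as antecedent — a donkey pronoun bound across the clause boundary.
Strong reading: for every (g,t) with planted(g,t), watered(g,t).
Restrictor pairs: (g1,t3) ✓  (g1,t4) ✓  (g1,t6) ✗  (g1,t7) ✗  (g1,t8) ✓  (g2,t3) ✓  (g2,t4) ✓  (g3,t6) ✓
Counterexamples (restrictor pairs failing the scope): 2.

2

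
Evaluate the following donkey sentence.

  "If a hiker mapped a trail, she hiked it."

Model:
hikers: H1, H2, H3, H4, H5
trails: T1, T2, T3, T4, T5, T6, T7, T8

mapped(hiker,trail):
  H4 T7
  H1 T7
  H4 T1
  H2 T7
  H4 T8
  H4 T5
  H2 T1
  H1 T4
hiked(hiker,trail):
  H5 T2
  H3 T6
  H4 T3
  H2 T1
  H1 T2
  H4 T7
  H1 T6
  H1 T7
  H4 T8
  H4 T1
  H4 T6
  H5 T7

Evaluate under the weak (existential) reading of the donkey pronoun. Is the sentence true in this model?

"it" takes "a trail" as antecedent — a donkey pronoun bound across the clause boundary.
Weak reading: every hiker h with some mapped-trail has at least one mapped-trail t such that hiked(h,t).
Per hiker: H1:✓  H2:✓  H4:✓
Every hiker in the restrictor has a witness.

True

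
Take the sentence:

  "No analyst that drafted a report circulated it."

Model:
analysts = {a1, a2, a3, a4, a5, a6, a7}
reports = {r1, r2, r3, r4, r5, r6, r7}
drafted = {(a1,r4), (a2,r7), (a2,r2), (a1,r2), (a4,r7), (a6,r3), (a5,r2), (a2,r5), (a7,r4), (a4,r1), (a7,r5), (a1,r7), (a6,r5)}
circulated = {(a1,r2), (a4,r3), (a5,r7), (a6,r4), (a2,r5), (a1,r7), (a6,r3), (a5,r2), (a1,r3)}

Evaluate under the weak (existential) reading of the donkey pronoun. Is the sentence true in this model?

"it" takes "a report" as antecedent — a donkey pronoun bound across the clause boundary.
Truth condition: for no (a,r) with drafted(a,r) does circulated(a,r) hold.
Restrictor pairs — does the scope hold? (a1,r2):holds  (a1,r4):fails  (a1,r7):holds  (a2,r2):fails  (a2,r5):holds  (a2,r7):fails  (a4,r1):fails  (a4,r7):fails  (a5,r2):holds  (a6,r3):holds  (a6,r5):fails  (a7,r4):fails  (a7,r5):fails
Scope holds for 5 pair(s), so the sentence is false.

False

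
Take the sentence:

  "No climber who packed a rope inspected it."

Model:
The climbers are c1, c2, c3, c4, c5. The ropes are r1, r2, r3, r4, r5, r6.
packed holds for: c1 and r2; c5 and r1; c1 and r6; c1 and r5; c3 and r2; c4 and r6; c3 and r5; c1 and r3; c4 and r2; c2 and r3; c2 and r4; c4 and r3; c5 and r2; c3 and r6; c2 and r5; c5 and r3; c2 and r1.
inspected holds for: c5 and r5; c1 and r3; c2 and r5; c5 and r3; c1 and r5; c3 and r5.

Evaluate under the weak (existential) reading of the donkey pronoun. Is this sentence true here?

False

"it" takes "a rope" as antecedent — a donkey pronoun bound across the clause boundary.
Truth condition: for no (c,r) with packed(c,r) does inspected(c,r) hold.
Restrictor pairs — does the scope hold? (c1,r2):fails  (c1,r3):holds  (c1,r5):holds  (c1,r6):fails  (c2,r1):fails  (c2,r3):fails  (c2,r4):fails  (c2,r5):holds  (c3,r2):fails  (c3,r5):holds  (c3,r6):fails  (c4,r2):fails  (c4,r3):fails  (c4,r6):fails  (c5,r1):fails  (c5,r2):fails  (c5,r3):holds
Scope holds for 5 pair(s), so the sentence is false.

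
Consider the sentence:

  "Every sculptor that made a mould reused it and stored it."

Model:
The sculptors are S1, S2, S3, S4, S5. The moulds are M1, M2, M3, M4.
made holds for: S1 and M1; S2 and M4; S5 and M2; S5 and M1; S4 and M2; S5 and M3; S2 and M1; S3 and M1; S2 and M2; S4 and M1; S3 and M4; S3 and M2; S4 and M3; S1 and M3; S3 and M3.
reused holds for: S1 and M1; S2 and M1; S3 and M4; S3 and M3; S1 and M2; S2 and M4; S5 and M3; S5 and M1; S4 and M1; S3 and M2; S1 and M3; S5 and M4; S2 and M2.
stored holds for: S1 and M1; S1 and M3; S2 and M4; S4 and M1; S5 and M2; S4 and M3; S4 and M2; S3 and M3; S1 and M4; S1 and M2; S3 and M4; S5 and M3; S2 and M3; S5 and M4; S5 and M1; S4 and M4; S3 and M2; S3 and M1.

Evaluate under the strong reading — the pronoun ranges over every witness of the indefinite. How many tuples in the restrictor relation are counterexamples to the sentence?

6

"it" takes "a mould" as antecedent — a donkey pronoun bound across the clause boundary.
Strong reading: for every (s,m) with made(s,m), reused(s,m) ∧ stored(s,m).
Restrictor pairs: (S1,M1) ✓  (S1,M3) ✓  (S2,M1) ✗  (S2,M2) ✗  (S2,M4) ✓  (S3,M1) ✗  (S3,M2) ✓  (S3,M3) ✓  (S3,M4) ✓  (S4,M1) ✓  (S4,M2) ✗  (S4,M3) ✗  (S5,M1) ✓  (S5,M2) ✗  (S5,M3) ✓
Counterexamples (restrictor pairs failing the scope): 6.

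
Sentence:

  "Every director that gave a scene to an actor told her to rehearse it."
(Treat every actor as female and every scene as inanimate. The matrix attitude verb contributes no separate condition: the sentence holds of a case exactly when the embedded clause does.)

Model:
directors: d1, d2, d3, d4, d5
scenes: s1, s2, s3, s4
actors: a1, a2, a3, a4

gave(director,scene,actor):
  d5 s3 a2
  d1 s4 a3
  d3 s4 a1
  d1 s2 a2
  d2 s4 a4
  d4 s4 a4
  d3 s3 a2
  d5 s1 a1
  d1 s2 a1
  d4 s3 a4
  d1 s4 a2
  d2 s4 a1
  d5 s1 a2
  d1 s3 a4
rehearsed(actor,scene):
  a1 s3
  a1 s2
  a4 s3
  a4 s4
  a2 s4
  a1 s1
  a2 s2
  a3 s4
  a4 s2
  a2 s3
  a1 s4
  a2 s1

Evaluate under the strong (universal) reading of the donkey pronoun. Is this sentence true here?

True

"her" takes "an actor" as antecedent and "it" takes "a scene"; both are donkey pronouns co-varying with the restrictor.
Strong reading: for every (d,s,a) with gave(d,s,a), rehearsed(a,s).
Restrictor triples: (d1,s2,a1)→rehearsed(a1,s2) ✓  (d1,s2,a2)→rehearsed(a2,s2) ✓  (d1,s3,a4)→rehearsed(a4,s3) ✓  (d1,s4,a2)→rehearsed(a2,s4) ✓  (d1,s4,a3)→rehearsed(a3,s4) ✓  (d2,s4,a1)→rehearsed(a1,s4) ✓  (d2,s4,a4)→rehearsed(a4,s4) ✓  (d3,s3,a2)→rehearsed(a2,s3) ✓  (d3,s4,a1)→rehearsed(a1,s4) ✓  (d4,s3,a4)→rehearsed(a4,s3) ✓  (d4,s4,a4)→rehearsed(a4,s4) ✓  (d5,s1,a1)→rehearsed(a1,s1) ✓  (d5,s1,a2)→rehearsed(a2,s1) ✓  (d5,s3,a2)→rehearsed(a2,s3) ✓
Every restrictor triple satisfies the scope.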